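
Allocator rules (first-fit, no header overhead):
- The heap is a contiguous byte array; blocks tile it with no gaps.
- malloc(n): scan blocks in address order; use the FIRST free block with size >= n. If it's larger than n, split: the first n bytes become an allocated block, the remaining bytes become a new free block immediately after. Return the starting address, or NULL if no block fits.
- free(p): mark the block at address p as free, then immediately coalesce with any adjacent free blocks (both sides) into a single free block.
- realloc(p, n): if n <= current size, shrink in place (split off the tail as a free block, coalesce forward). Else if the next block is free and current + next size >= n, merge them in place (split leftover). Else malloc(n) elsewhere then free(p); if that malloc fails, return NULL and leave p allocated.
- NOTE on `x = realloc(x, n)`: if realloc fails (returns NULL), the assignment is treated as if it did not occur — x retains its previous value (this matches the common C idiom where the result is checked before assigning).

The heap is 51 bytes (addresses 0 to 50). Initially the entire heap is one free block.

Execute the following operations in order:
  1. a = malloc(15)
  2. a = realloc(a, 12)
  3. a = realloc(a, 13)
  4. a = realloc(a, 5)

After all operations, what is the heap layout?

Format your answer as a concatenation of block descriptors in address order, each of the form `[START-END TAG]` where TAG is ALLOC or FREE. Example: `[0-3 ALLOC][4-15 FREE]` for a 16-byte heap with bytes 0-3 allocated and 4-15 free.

Op 1: a = malloc(15) -> a = 0; heap: [0-14 ALLOC][15-50 FREE]
Op 2: a = realloc(a, 12) -> a = 0; heap: [0-11 ALLOC][12-50 FREE]
Op 3: a = realloc(a, 13) -> a = 0; heap: [0-12 ALLOC][13-50 FREE]
Op 4: a = realloc(a, 5) -> a = 0; heap: [0-4 ALLOC][5-50 FREE]

Answer: [0-4 ALLOC][5-50 FREE]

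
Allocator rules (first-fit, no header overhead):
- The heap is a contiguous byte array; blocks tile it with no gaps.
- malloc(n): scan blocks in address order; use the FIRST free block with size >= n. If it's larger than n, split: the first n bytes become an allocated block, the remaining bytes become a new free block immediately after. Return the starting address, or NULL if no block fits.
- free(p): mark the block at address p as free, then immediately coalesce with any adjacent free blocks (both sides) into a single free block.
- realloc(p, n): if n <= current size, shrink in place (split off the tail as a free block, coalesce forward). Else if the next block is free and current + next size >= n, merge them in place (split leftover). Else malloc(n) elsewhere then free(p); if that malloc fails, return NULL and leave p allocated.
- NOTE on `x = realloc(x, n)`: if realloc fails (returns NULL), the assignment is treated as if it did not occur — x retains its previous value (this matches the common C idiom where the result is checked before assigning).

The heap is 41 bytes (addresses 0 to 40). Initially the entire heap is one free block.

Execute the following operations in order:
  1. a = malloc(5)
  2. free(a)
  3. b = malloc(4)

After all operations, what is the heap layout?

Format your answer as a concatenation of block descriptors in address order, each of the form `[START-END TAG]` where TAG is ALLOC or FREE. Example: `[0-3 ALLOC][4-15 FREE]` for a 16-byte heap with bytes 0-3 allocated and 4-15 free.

Answer: [0-3 ALLOC][4-40 FREE]

Derivation:
Op 1: a = malloc(5) -> a = 0; heap: [0-4 ALLOC][5-40 FREE]
Op 2: free(a) -> (freed a); heap: [0-40 FREE]
Op 3: b = malloc(4) -> b = 0; heap: [0-3 ALLOC][4-40 FREE]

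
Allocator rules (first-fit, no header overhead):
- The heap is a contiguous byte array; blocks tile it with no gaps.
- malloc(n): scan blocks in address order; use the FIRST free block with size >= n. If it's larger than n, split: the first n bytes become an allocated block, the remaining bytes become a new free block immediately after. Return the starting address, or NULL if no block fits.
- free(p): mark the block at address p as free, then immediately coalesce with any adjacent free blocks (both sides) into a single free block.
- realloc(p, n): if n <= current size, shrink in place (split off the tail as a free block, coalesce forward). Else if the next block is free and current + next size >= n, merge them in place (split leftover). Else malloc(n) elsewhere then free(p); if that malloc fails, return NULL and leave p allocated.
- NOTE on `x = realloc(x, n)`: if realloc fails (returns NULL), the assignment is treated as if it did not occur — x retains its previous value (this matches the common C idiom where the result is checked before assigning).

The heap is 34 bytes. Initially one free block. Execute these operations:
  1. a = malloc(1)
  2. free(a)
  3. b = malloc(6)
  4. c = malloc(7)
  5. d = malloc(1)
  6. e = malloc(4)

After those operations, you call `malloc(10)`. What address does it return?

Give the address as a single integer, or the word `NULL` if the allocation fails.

Op 1: a = malloc(1) -> a = 0; heap: [0-0 ALLOC][1-33 FREE]
Op 2: free(a) -> (freed a); heap: [0-33 FREE]
Op 3: b = malloc(6) -> b = 0; heap: [0-5 ALLOC][6-33 FREE]
Op 4: c = malloc(7) -> c = 6; heap: [0-5 ALLOC][6-12 ALLOC][13-33 FREE]
Op 5: d = malloc(1) -> d = 13; heap: [0-5 ALLOC][6-12 ALLOC][13-13 ALLOC][14-33 FREE]
Op 6: e = malloc(4) -> e = 14; heap: [0-5 ALLOC][6-12 ALLOC][13-13 ALLOC][14-17 ALLOC][18-33 FREE]
malloc(10): first-fit scan over [0-5 ALLOC][6-12 ALLOC][13-13 ALLOC][14-17 ALLOC][18-33 FREE] -> 18

Answer: 18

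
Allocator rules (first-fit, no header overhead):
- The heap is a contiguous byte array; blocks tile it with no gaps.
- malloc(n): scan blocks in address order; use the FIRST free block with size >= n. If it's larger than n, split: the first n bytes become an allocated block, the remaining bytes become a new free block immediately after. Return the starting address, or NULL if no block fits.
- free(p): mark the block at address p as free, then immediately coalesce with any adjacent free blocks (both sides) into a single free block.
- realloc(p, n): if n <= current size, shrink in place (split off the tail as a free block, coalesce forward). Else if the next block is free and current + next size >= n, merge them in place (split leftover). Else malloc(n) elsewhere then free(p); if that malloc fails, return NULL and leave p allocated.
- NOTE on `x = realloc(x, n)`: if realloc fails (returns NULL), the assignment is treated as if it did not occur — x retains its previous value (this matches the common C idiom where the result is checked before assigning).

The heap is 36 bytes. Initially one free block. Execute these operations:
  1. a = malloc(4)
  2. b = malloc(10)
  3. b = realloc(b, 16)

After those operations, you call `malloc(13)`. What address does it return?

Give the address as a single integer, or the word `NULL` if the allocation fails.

Op 1: a = malloc(4) -> a = 0; heap: [0-3 ALLOC][4-35 FREE]
Op 2: b = malloc(10) -> b = 4; heap: [0-3 ALLOC][4-13 ALLOC][14-35 FREE]
Op 3: b = realloc(b, 16) -> b = 4; heap: [0-3 ALLOC][4-19 ALLOC][20-35 FREE]
malloc(13): first-fit scan over [0-3 ALLOC][4-19 ALLOC][20-35 FREE] -> 20

Answer: 20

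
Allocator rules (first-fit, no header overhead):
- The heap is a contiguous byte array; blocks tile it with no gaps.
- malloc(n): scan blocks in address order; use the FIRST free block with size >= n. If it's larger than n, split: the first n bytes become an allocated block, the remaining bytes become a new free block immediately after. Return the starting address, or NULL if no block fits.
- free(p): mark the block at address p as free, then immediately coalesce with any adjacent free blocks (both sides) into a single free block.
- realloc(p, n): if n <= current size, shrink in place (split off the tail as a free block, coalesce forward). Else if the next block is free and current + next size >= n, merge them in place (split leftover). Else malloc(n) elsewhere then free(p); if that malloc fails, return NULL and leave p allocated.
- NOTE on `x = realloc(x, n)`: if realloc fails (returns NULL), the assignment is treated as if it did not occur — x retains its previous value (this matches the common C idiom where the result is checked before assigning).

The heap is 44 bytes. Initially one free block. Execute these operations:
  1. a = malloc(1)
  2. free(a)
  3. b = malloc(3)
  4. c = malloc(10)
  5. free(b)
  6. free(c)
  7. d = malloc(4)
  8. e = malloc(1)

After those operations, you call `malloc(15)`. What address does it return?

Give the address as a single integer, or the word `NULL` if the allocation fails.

Answer: 5

Derivation:
Op 1: a = malloc(1) -> a = 0; heap: [0-0 ALLOC][1-43 FREE]
Op 2: free(a) -> (freed a); heap: [0-43 FREE]
Op 3: b = malloc(3) -> b = 0; heap: [0-2 ALLOC][3-43 FREE]
Op 4: c = malloc(10) -> c = 3; heap: [0-2 ALLOC][3-12 ALLOC][13-43 FREE]
Op 5: free(b) -> (freed b); heap: [0-2 FREE][3-12 ALLOC][13-43 FREE]
Op 6: free(c) -> (freed c); heap: [0-43 FREE]
Op 7: d = malloc(4) -> d = 0; heap: [0-3 ALLOC][4-43 FREE]
Op 8: e = malloc(1) -> e = 4; heap: [0-3 ALLOC][4-4 ALLOC][5-43 FREE]
malloc(15): first-fit scan over [0-3 ALLOC][4-4 ALLOC][5-43 FREE] -> 5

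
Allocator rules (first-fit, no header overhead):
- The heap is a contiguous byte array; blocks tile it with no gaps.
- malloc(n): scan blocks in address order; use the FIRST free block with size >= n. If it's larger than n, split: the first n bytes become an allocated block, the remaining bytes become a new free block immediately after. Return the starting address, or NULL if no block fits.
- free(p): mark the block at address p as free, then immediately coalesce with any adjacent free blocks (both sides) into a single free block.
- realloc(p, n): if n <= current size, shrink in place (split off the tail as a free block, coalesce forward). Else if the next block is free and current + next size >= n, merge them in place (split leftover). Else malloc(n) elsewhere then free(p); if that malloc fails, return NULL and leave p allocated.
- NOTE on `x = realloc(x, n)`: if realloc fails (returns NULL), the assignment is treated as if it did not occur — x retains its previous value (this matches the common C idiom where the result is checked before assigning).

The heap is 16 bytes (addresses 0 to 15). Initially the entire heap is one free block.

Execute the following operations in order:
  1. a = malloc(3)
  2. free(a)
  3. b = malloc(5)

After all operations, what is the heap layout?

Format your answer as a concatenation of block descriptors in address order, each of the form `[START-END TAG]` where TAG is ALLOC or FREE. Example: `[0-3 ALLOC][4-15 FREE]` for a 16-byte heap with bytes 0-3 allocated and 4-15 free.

Op 1: a = malloc(3) -> a = 0; heap: [0-2 ALLOC][3-15 FREE]
Op 2: free(a) -> (freed a); heap: [0-15 FREE]
Op 3: b = malloc(5) -> b = 0; heap: [0-4 ALLOC][5-15 FREE]

Answer: [0-4 ALLOC][5-15 FREE]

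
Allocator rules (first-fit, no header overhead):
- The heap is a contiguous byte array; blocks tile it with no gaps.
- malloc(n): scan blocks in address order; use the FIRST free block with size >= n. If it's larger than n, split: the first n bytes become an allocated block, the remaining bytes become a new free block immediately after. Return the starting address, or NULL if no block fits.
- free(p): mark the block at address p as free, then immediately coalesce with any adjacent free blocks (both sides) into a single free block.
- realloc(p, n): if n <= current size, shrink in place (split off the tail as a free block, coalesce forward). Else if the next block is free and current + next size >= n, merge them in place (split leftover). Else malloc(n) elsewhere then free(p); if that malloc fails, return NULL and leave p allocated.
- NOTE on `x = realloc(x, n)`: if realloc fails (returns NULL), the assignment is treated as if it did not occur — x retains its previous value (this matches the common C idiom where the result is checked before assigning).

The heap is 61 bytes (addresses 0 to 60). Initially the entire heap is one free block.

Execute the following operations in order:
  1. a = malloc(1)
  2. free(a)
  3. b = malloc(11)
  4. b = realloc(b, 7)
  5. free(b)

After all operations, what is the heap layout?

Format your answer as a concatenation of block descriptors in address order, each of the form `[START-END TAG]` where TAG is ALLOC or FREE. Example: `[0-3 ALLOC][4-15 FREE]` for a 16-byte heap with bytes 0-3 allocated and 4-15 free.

Op 1: a = malloc(1) -> a = 0; heap: [0-0 ALLOC][1-60 FREE]
Op 2: free(a) -> (freed a); heap: [0-60 FREE]
Op 3: b = malloc(11) -> b = 0; heap: [0-10 ALLOC][11-60 FREE]
Op 4: b = realloc(b, 7) -> b = 0; heap: [0-6 ALLOC][7-60 FREE]
Op 5: free(b) -> (freed b); heap: [0-60 FREE]

Answer: [0-60 FREE]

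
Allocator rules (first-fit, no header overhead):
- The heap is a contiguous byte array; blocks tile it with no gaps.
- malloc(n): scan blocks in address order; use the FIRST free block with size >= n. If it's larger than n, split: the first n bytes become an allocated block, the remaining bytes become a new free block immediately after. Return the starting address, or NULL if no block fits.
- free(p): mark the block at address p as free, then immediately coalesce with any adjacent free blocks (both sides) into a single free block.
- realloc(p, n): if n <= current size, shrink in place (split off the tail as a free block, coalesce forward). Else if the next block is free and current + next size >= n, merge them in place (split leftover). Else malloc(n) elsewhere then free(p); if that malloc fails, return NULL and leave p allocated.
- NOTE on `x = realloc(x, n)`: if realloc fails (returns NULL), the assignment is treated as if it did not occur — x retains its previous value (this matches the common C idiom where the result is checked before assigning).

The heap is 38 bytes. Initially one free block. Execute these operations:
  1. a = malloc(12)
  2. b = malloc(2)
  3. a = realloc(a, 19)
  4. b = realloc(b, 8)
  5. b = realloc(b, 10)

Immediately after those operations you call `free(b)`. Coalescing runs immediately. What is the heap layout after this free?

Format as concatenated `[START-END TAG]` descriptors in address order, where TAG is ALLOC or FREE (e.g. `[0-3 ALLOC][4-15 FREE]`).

Answer: [0-13 FREE][14-32 ALLOC][33-37 FREE]

Derivation:
Op 1: a = malloc(12) -> a = 0; heap: [0-11 ALLOC][12-37 FREE]
Op 2: b = malloc(2) -> b = 12; heap: [0-11 ALLOC][12-13 ALLOC][14-37 FREE]
Op 3: a = realloc(a, 19) -> a = 14; heap: [0-11 FREE][12-13 ALLOC][14-32 ALLOC][33-37 FREE]
Op 4: b = realloc(b, 8) -> b = 0; heap: [0-7 ALLOC][8-13 FREE][14-32 ALLOC][33-37 FREE]
Op 5: b = realloc(b, 10) -> b = 0; heap: [0-9 ALLOC][10-13 FREE][14-32 ALLOC][33-37 FREE]
free(b): b = 0 -> block [0-9 ALLOC]; mark free, coalesce with adjacent free neighbors -> [0-13 FREE][14-32 ALLOC][33-37 FREE]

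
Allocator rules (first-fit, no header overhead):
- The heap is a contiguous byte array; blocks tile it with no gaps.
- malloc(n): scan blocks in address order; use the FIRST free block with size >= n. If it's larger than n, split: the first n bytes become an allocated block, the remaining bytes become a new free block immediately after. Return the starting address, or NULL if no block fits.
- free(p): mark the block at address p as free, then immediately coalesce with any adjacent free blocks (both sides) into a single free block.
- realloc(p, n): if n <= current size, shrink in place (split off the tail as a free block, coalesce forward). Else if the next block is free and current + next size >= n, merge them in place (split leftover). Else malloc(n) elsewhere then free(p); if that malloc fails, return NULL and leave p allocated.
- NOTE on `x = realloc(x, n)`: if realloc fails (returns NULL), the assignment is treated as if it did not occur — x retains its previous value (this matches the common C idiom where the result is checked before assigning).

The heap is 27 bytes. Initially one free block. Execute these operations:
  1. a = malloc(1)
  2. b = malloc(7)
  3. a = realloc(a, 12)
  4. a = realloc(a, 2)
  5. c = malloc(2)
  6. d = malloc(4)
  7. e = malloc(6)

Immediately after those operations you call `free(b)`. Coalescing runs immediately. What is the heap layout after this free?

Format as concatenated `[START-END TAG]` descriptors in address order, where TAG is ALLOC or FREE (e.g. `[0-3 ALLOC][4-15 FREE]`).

Op 1: a = malloc(1) -> a = 0; heap: [0-0 ALLOC][1-26 FREE]
Op 2: b = malloc(7) -> b = 1; heap: [0-0 ALLOC][1-7 ALLOC][8-26 FREE]
Op 3: a = realloc(a, 12) -> a = 8; heap: [0-0 FREE][1-7 ALLOC][8-19 ALLOC][20-26 FREE]
Op 4: a = realloc(a, 2) -> a = 8; heap: [0-0 FREE][1-7 ALLOC][8-9 ALLOC][10-26 FREE]
Op 5: c = malloc(2) -> c = 10; heap: [0-0 FREE][1-7 ALLOC][8-9 ALLOC][10-11 ALLOC][12-26 FREE]
Op 6: d = malloc(4) -> d = 12; heap: [0-0 FREE][1-7 ALLOC][8-9 ALLOC][10-11 ALLOC][12-15 ALLOC][16-26 FREE]
Op 7: e = malloc(6) -> e = 16; heap: [0-0 FREE][1-7 ALLOC][8-9 ALLOC][10-11 ALLOC][12-15 ALLOC][16-21 ALLOC][22-26 FREE]
free(b): b = 1 -> block [1-7 ALLOC]; mark free, coalesce with adjacent free neighbors -> [0-7 FREE][8-9 ALLOC][10-11 ALLOC][12-15 ALLOC][16-21 ALLOC][22-26 FREE]

Answer: [0-7 FREE][8-9 ALLOC][10-11 ALLOC][12-15 ALLOC][16-21 ALLOC][22-26 FREE]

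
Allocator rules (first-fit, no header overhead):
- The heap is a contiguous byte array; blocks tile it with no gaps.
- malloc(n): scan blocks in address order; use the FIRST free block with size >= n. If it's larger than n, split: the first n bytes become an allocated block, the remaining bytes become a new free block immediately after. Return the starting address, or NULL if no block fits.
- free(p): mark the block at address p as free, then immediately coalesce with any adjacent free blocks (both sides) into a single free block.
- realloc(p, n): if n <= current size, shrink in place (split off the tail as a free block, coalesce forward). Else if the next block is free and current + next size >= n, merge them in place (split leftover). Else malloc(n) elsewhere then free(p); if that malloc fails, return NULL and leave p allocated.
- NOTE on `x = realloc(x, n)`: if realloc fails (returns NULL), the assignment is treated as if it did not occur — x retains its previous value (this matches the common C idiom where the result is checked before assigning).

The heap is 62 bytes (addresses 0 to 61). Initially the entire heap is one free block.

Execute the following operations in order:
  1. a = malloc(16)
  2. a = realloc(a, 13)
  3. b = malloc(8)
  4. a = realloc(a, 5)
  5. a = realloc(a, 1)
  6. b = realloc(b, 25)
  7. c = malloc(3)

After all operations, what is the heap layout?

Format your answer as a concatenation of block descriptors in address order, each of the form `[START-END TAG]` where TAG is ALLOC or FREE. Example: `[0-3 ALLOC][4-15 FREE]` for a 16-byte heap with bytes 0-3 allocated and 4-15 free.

Answer: [0-0 ALLOC][1-3 ALLOC][4-12 FREE][13-37 ALLOC][38-61 FREE]

Derivation:
Op 1: a = malloc(16) -> a = 0; heap: [0-15 ALLOC][16-61 FREE]
Op 2: a = realloc(a, 13) -> a = 0; heap: [0-12 ALLOC][13-61 FREE]
Op 3: b = malloc(8) -> b = 13; heap: [0-12 ALLOC][13-20 ALLOC][21-61 FREE]
Op 4: a = realloc(a, 5) -> a = 0; heap: [0-4 ALLOC][5-12 FREE][13-20 ALLOC][21-61 FREE]
Op 5: a = realloc(a, 1) -> a = 0; heap: [0-0 ALLOC][1-12 FREE][13-20 ALLOC][21-61 FREE]
Op 6: b = realloc(b, 25) -> b = 13; heap: [0-0 ALLOC][1-12 FREE][13-37 ALLOC][38-61 FREE]
Op 7: c = malloc(3) -> c = 1; heap: [0-0 ALLOC][1-3 ALLOC][4-12 FREE][13-37 ALLOC][38-61 FREE]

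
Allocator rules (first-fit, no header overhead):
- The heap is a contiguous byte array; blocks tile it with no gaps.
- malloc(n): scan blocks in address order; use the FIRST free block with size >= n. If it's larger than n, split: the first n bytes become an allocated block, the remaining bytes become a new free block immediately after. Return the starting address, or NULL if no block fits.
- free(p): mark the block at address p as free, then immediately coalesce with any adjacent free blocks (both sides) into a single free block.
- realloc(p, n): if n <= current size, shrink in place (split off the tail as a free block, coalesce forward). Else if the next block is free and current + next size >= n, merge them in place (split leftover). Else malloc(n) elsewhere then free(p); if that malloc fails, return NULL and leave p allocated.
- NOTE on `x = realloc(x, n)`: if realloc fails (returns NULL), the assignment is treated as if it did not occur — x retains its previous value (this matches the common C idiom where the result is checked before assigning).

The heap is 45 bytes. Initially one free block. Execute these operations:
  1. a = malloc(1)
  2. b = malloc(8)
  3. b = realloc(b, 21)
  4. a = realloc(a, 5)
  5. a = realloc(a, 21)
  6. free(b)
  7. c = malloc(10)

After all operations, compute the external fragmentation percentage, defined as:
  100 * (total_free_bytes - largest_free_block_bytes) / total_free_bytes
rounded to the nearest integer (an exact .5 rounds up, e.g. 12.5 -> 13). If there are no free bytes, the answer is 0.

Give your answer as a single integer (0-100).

Op 1: a = malloc(1) -> a = 0; heap: [0-0 ALLOC][1-44 FREE]
Op 2: b = malloc(8) -> b = 1; heap: [0-0 ALLOC][1-8 ALLOC][9-44 FREE]
Op 3: b = realloc(b, 21) -> b = 1; heap: [0-0 ALLOC][1-21 ALLOC][22-44 FREE]
Op 4: a = realloc(a, 5) -> a = 22; heap: [0-0 FREE][1-21 ALLOC][22-26 ALLOC][27-44 FREE]
Op 5: a = realloc(a, 21) -> a = 22; heap: [0-0 FREE][1-21 ALLOC][22-42 ALLOC][43-44 FREE]
Op 6: free(b) -> (freed b); heap: [0-21 FREE][22-42 ALLOC][43-44 FREE]
Op 7: c = malloc(10) -> c = 0; heap: [0-9 ALLOC][10-21 FREE][22-42 ALLOC][43-44 FREE]
Free blocks: [12 2] total_free=14 largest=12 -> 100*(14-12)/14 = 200/14 ≈ 14.286 -> rounds to 14

Answer: 14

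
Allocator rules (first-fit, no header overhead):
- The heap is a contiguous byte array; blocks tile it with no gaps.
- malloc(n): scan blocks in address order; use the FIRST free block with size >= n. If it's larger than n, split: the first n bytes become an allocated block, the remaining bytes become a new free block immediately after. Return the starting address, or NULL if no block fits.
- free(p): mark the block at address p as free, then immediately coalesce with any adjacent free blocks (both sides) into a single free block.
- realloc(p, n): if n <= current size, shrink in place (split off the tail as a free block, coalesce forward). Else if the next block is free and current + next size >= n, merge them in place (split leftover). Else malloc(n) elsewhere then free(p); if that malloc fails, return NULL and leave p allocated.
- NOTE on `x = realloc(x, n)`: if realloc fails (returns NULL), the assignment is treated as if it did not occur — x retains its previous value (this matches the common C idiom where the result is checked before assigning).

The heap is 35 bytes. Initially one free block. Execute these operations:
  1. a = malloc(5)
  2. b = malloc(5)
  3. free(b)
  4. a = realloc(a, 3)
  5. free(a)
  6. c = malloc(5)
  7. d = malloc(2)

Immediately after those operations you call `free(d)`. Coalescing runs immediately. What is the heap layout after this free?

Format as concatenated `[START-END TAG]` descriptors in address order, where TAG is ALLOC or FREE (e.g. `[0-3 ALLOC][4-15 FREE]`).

Op 1: a = malloc(5) -> a = 0; heap: [0-4 ALLOC][5-34 FREE]
Op 2: b = malloc(5) -> b = 5; heap: [0-4 ALLOC][5-9 ALLOC][10-34 FREE]
Op 3: free(b) -> (freed b); heap: [0-4 ALLOC][5-34 FREE]
Op 4: a = realloc(a, 3) -> a = 0; heap: [0-2 ALLOC][3-34 FREE]
Op 5: free(a) -> (freed a); heap: [0-34 FREE]
Op 6: c = malloc(5) -> c = 0; heap: [0-4 ALLOC][5-34 FREE]
Op 7: d = malloc(2) -> d = 5; heap: [0-4 ALLOC][5-6 ALLOC][7-34 FREE]
free(d): d = 5 -> block [5-6 ALLOC]; mark free, coalesce with adjacent free neighbors -> [0-4 ALLOC][5-34 FREE]

Answer: [0-4 ALLOC][5-34 FREE]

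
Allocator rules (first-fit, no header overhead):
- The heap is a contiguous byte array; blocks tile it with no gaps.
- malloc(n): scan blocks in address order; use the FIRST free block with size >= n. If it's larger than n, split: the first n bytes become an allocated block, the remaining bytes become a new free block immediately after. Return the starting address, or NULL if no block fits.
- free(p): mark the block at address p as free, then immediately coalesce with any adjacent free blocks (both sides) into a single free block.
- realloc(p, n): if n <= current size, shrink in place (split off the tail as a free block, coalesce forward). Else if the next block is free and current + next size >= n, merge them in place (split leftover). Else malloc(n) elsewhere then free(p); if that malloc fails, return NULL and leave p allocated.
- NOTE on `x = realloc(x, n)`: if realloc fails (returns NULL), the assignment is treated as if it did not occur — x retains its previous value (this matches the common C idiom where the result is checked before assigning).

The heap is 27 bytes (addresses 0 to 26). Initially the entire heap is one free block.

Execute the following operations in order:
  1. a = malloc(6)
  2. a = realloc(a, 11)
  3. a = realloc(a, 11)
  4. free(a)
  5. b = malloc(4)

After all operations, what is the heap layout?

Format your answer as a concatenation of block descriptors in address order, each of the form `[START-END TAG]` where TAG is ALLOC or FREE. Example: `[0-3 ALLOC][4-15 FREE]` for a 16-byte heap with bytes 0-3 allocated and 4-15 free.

Op 1: a = malloc(6) -> a = 0; heap: [0-5 ALLOC][6-26 FREE]
Op 2: a = realloc(a, 11) -> a = 0; heap: [0-10 ALLOC][11-26 FREE]
Op 3: a = realloc(a, 11) -> a = 0; heap: [0-10 ALLOC][11-26 FREE]
Op 4: free(a) -> (freed a); heap: [0-26 FREE]
Op 5: b = malloc(4) -> b = 0; heap: [0-3 ALLOC][4-26 FREE]

Answer: [0-3 ALLOC][4-26 FREE]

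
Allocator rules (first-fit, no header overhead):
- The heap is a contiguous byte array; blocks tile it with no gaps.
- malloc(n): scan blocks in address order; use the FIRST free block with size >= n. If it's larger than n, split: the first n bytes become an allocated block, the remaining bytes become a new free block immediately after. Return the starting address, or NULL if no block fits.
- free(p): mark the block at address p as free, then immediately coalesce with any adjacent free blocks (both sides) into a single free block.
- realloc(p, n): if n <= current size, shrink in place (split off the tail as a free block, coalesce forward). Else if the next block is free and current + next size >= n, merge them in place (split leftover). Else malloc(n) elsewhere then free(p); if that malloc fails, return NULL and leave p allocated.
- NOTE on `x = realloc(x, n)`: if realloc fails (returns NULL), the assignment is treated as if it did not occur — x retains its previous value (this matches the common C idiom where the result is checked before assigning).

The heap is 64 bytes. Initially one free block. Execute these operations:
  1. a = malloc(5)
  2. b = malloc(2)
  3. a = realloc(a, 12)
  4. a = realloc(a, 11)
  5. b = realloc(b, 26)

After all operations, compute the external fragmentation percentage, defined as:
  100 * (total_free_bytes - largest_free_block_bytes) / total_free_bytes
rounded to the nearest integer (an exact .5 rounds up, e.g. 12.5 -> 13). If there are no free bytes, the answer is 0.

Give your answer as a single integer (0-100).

Op 1: a = malloc(5) -> a = 0; heap: [0-4 ALLOC][5-63 FREE]
Op 2: b = malloc(2) -> b = 5; heap: [0-4 ALLOC][5-6 ALLOC][7-63 FREE]
Op 3: a = realloc(a, 12) -> a = 7; heap: [0-4 FREE][5-6 ALLOC][7-18 ALLOC][19-63 FREE]
Op 4: a = realloc(a, 11) -> a = 7; heap: [0-4 FREE][5-6 ALLOC][7-17 ALLOC][18-63 FREE]
Op 5: b = realloc(b, 26) -> b = 18; heap: [0-6 FREE][7-17 ALLOC][18-43 ALLOC][44-63 FREE]
Free blocks: [7 20] total_free=27 largest=20 -> 100*(27-20)/27 = 700/27 ≈ 25.926 -> rounds to 26

Answer: 26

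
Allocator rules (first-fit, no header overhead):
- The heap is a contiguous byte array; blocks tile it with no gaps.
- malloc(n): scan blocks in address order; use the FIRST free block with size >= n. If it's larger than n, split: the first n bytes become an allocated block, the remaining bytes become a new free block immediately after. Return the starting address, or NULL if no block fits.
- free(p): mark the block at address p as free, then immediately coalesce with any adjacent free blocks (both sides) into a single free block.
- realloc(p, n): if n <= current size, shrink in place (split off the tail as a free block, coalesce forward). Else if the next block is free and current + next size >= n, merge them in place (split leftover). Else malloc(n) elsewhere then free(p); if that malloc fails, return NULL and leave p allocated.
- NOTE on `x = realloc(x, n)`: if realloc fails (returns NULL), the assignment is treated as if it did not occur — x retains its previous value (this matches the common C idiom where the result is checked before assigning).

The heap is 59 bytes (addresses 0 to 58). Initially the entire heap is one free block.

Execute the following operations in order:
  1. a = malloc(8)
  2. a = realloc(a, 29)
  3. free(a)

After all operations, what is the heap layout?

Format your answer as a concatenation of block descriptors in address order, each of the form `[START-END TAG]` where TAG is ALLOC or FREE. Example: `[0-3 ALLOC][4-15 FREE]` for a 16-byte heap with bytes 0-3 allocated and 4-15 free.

Op 1: a = malloc(8) -> a = 0; heap: [0-7 ALLOC][8-58 FREE]
Op 2: a = realloc(a, 29) -> a = 0; heap: [0-28 ALLOC][29-58 FREE]
Op 3: free(a) -> (freed a); heap: [0-58 FREE]

Answer: [0-58 FREE]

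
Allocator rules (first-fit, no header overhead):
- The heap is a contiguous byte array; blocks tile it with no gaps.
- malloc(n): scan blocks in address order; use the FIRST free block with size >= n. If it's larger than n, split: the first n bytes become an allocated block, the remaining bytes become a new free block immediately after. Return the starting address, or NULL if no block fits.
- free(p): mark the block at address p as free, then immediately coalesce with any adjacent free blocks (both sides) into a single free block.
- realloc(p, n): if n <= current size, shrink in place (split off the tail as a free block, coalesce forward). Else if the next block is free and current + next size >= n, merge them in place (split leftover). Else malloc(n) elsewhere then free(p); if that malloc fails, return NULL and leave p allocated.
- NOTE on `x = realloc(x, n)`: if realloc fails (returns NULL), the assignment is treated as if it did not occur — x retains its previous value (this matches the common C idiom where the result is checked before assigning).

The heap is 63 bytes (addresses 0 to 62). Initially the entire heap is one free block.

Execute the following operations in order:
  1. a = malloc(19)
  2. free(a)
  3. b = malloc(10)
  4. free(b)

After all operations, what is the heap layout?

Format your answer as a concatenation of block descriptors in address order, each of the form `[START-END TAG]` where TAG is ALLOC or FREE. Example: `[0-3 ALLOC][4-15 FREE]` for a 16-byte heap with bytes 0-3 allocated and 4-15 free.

Answer: [0-62 FREE]

Derivation:
Op 1: a = malloc(19) -> a = 0; heap: [0-18 ALLOC][19-62 FREE]
Op 2: free(a) -> (freed a); heap: [0-62 FREE]
Op 3: b = malloc(10) -> b = 0; heap: [0-9 ALLOC][10-62 FREE]
Op 4: free(b) -> (freed b); heap: [0-62 FREE]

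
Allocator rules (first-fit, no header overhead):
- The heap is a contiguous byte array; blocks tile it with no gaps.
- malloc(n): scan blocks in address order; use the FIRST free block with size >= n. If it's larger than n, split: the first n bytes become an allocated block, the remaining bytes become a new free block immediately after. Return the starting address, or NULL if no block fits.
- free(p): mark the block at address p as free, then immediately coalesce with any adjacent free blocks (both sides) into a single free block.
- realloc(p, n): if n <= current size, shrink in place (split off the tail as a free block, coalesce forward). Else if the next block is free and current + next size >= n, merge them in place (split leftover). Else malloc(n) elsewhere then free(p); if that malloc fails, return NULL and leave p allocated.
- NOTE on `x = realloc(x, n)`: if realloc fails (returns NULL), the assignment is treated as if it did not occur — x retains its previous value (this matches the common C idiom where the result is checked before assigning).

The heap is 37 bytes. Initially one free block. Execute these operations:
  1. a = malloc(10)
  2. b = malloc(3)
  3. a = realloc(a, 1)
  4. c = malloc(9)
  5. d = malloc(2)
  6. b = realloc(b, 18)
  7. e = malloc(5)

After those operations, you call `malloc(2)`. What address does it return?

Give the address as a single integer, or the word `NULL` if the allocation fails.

Op 1: a = malloc(10) -> a = 0; heap: [0-9 ALLOC][10-36 FREE]
Op 2: b = malloc(3) -> b = 10; heap: [0-9 ALLOC][10-12 ALLOC][13-36 FREE]
Op 3: a = realloc(a, 1) -> a = 0; heap: [0-0 ALLOC][1-9 FREE][10-12 ALLOC][13-36 FREE]
Op 4: c = malloc(9) -> c = 1; heap: [0-0 ALLOC][1-9 ALLOC][10-12 ALLOC][13-36 FREE]
Op 5: d = malloc(2) -> d = 13; heap: [0-0 ALLOC][1-9 ALLOC][10-12 ALLOC][13-14 ALLOC][15-36 FREE]
Op 6: b = realloc(b, 18) -> b = 15; heap: [0-0 ALLOC][1-9 ALLOC][10-12 FREE][13-14 ALLOC][15-32 ALLOC][33-36 FREE]
Op 7: e = malloc(5) -> e = NULL; heap: [0-0 ALLOC][1-9 ALLOC][10-12 FREE][13-14 ALLOC][15-32 ALLOC][33-36 FREE]
malloc(2): first-fit scan over [0-0 ALLOC][1-9 ALLOC][10-12 FREE][13-14 ALLOC][15-32 ALLOC][33-36 FREE] -> 10

Answer: 10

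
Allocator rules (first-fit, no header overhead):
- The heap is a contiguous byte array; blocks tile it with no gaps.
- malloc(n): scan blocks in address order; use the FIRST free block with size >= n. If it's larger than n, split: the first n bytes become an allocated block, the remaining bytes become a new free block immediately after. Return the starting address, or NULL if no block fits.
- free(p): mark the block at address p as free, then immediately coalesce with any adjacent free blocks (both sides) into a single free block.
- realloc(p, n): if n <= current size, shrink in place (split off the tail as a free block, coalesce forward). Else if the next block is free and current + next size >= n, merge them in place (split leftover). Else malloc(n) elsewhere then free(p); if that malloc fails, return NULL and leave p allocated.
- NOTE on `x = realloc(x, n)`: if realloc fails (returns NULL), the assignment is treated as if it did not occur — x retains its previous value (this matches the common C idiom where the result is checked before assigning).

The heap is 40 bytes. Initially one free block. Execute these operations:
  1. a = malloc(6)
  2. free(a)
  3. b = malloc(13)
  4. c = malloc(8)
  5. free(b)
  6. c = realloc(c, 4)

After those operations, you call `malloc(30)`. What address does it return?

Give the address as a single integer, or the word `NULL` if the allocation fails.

Answer: NULL

Derivation:
Op 1: a = malloc(6) -> a = 0; heap: [0-5 ALLOC][6-39 FREE]
Op 2: free(a) -> (freed a); heap: [0-39 FREE]
Op 3: b = malloc(13) -> b = 0; heap: [0-12 ALLOC][13-39 FREE]
Op 4: c = malloc(8) -> c = 13; heap: [0-12 ALLOC][13-20 ALLOC][21-39 FREE]
Op 5: free(b) -> (freed b); heap: [0-12 FREE][13-20 ALLOC][21-39 FREE]
Op 6: c = realloc(c, 4) -> c = 13; heap: [0-12 FREE][13-16 ALLOC][17-39 FREE]
malloc(30): first-fit scan over [0-12 FREE][13-16 ALLOC][17-39 FREE] -> NULL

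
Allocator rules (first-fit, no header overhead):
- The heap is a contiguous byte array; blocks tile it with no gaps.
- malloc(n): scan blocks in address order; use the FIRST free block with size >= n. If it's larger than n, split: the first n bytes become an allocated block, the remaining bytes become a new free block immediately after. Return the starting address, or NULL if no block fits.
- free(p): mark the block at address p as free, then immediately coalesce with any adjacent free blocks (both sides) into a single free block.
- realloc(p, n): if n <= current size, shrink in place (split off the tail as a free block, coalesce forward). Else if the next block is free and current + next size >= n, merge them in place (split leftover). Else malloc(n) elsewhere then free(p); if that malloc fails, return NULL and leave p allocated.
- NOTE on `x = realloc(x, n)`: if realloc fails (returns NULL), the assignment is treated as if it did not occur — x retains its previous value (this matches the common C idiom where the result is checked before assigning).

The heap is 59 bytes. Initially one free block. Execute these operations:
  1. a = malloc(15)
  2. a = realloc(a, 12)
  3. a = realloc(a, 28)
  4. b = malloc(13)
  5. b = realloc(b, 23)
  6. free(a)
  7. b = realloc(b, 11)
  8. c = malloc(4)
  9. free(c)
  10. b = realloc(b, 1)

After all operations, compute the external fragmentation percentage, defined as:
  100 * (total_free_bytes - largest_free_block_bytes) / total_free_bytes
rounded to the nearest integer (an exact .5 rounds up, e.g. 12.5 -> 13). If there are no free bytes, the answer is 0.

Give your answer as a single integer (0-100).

Answer: 48

Derivation:
Op 1: a = malloc(15) -> a = 0; heap: [0-14 ALLOC][15-58 FREE]
Op 2: a = realloc(a, 12) -> a = 0; heap: [0-11 ALLOC][12-58 FREE]
Op 3: a = realloc(a, 28) -> a = 0; heap: [0-27 ALLOC][28-58 FREE]
Op 4: b = malloc(13) -> b = 28; heap: [0-27 ALLOC][28-40 ALLOC][41-58 FREE]
Op 5: b = realloc(b, 23) -> b = 28; heap: [0-27 ALLOC][28-50 ALLOC][51-58 FREE]
Op 6: free(a) -> (freed a); heap: [0-27 FREE][28-50 ALLOC][51-58 FREE]
Op 7: b = realloc(b, 11) -> b = 28; heap: [0-27 FREE][28-38 ALLOC][39-58 FREE]
Op 8: c = malloc(4) -> c = 0; heap: [0-3 ALLOC][4-27 FREE][28-38 ALLOC][39-58 FREE]
Op 9: free(c) -> (freed c); heap: [0-27 FREE][28-38 ALLOC][39-58 FREE]
Op 10: b = realloc(b, 1) -> b = 28; heap: [0-27 FREE][28-28 ALLOC][29-58 FREE]
Free blocks: [28 30] total_free=58 largest=30 -> 100*(58-30)/58 = 2800/58 ≈ 48.276 -> rounds to 48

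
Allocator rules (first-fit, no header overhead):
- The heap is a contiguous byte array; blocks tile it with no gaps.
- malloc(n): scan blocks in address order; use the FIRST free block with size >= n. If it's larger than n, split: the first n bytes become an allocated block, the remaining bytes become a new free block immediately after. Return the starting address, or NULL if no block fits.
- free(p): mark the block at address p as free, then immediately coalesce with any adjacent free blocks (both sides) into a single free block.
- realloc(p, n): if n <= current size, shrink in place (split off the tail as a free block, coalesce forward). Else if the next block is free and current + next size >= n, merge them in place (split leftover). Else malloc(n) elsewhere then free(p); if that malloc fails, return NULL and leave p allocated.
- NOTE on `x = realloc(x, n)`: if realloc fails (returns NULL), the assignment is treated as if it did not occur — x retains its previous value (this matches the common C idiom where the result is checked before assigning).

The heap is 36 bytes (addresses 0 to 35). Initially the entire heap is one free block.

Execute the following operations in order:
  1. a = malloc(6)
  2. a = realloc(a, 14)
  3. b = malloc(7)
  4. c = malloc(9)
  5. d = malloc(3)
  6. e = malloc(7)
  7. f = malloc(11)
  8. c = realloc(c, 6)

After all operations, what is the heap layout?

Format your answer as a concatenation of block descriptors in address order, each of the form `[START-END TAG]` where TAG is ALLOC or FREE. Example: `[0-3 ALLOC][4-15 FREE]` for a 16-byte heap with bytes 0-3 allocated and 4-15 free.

Answer: [0-13 ALLOC][14-20 ALLOC][21-26 ALLOC][27-29 FREE][30-32 ALLOC][33-35 FREE]

Derivation:
Op 1: a = malloc(6) -> a = 0; heap: [0-5 ALLOC][6-35 FREE]
Op 2: a = realloc(a, 14) -> a = 0; heap: [0-13 ALLOC][14-35 FREE]
Op 3: b = malloc(7) -> b = 14; heap: [0-13 ALLOC][14-20 ALLOC][21-35 FREE]
Op 4: c = malloc(9) -> c = 21; heap: [0-13 ALLOC][14-20 ALLOC][21-29 ALLOC][30-35 FREE]
Op 5: d = malloc(3) -> d = 30; heap: [0-13 ALLOC][14-20 ALLOC][21-29 ALLOC][30-32 ALLOC][33-35 FREE]
Op 6: e = malloc(7) -> e = NULL; heap: [0-13 ALLOC][14-20 ALLOC][21-29 ALLOC][30-32 ALLOC][33-35 FREE]
Op 7: f = malloc(11) -> f = NULL; heap: [0-13 ALLOC][14-20 ALLOC][21-29 ALLOC][30-32 ALLOC][33-35 FREE]
Op 8: c = realloc(c, 6) -> c = 21; heap: [0-13 ALLOC][14-20 ALLOC][21-26 ALLOC][27-29 FREE][30-32 ALLOC][33-35 FREE]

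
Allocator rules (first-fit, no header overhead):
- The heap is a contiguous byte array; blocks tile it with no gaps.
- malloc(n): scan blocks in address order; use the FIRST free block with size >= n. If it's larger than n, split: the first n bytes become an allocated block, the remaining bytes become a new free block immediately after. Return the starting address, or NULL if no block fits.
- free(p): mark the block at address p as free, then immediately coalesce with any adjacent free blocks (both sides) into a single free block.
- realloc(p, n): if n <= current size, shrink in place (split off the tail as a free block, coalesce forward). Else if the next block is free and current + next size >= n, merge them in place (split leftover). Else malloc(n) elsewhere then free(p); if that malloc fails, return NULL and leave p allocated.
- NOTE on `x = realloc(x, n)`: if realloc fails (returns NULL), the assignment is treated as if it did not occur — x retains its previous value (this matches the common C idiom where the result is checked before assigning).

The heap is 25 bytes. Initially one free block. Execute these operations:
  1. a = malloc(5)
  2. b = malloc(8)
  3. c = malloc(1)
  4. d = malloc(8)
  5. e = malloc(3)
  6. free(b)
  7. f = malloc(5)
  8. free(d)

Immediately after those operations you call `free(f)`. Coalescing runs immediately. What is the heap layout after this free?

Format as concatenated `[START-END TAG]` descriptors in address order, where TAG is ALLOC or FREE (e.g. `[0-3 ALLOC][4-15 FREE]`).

Answer: [0-4 ALLOC][5-12 FREE][13-13 ALLOC][14-21 FREE][22-24 ALLOC]

Derivation:
Op 1: a = malloc(5) -> a = 0; heap: [0-4 ALLOC][5-24 FREE]
Op 2: b = malloc(8) -> b = 5; heap: [0-4 ALLOC][5-12 ALLOC][13-24 FREE]
Op 3: c = malloc(1) -> c = 13; heap: [0-4 ALLOC][5-12 ALLOC][13-13 ALLOC][14-24 FREE]
Op 4: d = malloc(8) -> d = 14; heap: [0-4 ALLOC][5-12 ALLOC][13-13 ALLOC][14-21 ALLOC][22-24 FREE]
Op 5: e = malloc(3) -> e = 22; heap: [0-4 ALLOC][5-12 ALLOC][13-13 ALLOC][14-21 ALLOC][22-24 ALLOC]
Op 6: free(b) -> (freed b); heap: [0-4 ALLOC][5-12 FREE][13-13 ALLOC][14-21 ALLOC][22-24 ALLOC]
Op 7: f = malloc(5) -> f = 5; heap: [0-4 ALLOC][5-9 ALLOC][10-12 FREE][13-13 ALLOC][14-21 ALLOC][22-24 ALLOC]
Op 8: free(d) -> (freed d); heap: [0-4 ALLOC][5-9 ALLOC][10-12 FREE][13-13 ALLOC][14-21 FREE][22-24 ALLOC]
free(f): f = 5 -> block [5-9 ALLOC]; mark free, coalesce with adjacent free neighbors -> [0-4 ALLOC][5-12 FREE][13-13 ALLOC][14-21 FREE][22-24 ALLOC]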